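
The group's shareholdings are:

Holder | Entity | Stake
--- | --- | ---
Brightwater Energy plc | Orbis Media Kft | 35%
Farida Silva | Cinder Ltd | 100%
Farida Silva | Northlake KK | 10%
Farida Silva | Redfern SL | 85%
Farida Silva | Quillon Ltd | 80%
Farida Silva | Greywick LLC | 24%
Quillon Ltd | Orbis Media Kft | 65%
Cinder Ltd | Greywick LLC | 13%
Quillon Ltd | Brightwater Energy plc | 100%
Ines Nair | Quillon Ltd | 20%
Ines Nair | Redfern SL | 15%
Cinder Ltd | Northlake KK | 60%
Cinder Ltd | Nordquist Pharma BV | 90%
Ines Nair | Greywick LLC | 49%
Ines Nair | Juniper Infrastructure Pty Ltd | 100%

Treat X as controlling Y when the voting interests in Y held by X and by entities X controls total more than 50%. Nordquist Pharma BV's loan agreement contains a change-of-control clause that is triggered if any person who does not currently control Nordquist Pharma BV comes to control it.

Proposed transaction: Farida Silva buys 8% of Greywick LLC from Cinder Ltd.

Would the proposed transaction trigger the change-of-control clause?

No

The purchase adds only to Farida's holdings (Cinder's stake shrinks), so Farida is the only person who could newly come to control Nordquist.
Farida holds 100% of Cinder, so Farida controls Cinder.
Cinder holds 90% of Nordquist, so Farida controls Nordquist.
So Farida already controls Nordquist before the transaction.
After the purchase, Farida's direct stake in Greywick rises to 24% + 8% = 32%, and Cinder's stake falls to 5%.
Farida controlled Nordquist already, so this is not a new person acquiring control; every other person's position is unchanged or reduced.
No new person acquires control, so the clause is not triggered.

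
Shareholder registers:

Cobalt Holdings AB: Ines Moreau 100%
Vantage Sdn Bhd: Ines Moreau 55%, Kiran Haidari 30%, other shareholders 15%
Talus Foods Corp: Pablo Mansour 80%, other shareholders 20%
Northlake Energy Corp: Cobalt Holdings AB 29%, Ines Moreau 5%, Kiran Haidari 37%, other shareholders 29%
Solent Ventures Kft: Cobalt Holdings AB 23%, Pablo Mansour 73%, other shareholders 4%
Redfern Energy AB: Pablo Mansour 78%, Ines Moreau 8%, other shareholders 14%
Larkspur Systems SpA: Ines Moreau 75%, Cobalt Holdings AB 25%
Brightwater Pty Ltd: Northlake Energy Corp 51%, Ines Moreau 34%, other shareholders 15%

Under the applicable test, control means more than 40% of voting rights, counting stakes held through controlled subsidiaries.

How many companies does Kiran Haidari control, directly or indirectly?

Kiran's largest direct stake is 37% in Northlake, which does not meet the threshold.
Kiran controls 0 companies.

0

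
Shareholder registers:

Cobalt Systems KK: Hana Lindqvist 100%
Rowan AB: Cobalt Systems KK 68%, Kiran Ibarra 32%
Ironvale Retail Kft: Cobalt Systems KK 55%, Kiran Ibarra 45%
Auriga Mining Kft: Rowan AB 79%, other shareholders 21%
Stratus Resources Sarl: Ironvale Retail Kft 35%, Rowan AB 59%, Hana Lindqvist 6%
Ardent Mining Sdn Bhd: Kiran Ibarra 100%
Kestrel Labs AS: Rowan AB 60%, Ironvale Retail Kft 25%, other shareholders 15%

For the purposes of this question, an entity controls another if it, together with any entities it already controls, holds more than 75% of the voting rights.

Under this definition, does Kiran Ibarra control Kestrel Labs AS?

Kiran holds 100% of Ardent, so Kiran controls Ardent.
Neither Kiran nor any entity Kiran controls holds any voting interest in Kestrel.
So Kiran does not control Kestrel.

No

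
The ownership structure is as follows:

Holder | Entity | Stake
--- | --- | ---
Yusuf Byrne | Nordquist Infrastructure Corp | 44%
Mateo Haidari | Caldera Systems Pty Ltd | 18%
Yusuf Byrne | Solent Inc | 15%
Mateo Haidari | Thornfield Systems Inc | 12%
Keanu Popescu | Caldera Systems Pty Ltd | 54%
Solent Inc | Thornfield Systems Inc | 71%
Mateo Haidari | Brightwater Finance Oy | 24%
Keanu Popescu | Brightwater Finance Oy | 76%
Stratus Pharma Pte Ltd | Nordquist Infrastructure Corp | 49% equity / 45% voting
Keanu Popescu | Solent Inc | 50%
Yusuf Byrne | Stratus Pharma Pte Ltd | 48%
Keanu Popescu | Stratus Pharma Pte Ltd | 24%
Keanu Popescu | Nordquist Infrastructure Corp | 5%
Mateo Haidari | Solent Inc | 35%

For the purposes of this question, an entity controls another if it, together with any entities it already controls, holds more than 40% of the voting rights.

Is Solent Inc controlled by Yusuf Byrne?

No

Yusuf holds 48% of Stratus, so Yusuf controls Stratus.
Yusuf and Stratus together hold 44% + 45% = 89% of Nordquist, so Yusuf controls Nordquist.
In Solent, Yusuf's side holds only 15%, not > 40%.
So Yusuf does not control Solent.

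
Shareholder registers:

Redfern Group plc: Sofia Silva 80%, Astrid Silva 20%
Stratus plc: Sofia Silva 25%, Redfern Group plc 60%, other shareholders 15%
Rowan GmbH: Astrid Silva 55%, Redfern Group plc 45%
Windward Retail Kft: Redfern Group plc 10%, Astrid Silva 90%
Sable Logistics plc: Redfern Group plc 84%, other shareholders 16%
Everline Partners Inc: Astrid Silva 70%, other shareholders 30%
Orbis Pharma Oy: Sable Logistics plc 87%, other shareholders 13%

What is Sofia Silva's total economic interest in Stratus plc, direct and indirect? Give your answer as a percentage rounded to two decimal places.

Sofia reaches Stratus along 2 paths.
Direct stake: 25% = 25%.
Via Redfern: 80% × 60% = 48%.
Total: 25% + 48% = 73%.
Rounded: 73.00%.

73.00%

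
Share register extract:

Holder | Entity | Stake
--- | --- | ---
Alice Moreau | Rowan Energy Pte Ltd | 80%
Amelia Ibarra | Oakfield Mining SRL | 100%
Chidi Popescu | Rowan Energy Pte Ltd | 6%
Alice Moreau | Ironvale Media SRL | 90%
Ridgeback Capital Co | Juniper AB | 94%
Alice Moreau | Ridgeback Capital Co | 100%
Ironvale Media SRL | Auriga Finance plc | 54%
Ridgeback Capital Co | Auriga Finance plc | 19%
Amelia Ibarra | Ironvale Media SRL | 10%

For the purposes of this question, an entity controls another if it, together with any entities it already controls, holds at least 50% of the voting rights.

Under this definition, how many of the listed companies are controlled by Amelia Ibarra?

1

Amelia holds 100% of Oakfield, so Amelia controls Oakfield.
No other company's threshold is met.
Amelia controls 1 company.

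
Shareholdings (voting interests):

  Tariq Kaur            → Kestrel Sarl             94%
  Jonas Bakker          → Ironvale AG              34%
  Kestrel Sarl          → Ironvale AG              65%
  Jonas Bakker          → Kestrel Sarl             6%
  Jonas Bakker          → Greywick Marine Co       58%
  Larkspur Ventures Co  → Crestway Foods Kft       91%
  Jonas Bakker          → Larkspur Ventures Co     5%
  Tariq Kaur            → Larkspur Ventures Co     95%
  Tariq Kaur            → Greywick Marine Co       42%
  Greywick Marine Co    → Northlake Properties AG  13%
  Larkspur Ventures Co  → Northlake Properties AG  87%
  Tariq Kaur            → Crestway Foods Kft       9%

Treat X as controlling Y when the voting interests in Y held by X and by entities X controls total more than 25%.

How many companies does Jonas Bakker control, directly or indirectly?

2

Jonas holds 58% of Greywick, so Jonas controls Greywick.
Jonas holds 34% of Ironvale, so Jonas controls Ironvale.
No other company's threshold is met.
Jonas controls 2 companies.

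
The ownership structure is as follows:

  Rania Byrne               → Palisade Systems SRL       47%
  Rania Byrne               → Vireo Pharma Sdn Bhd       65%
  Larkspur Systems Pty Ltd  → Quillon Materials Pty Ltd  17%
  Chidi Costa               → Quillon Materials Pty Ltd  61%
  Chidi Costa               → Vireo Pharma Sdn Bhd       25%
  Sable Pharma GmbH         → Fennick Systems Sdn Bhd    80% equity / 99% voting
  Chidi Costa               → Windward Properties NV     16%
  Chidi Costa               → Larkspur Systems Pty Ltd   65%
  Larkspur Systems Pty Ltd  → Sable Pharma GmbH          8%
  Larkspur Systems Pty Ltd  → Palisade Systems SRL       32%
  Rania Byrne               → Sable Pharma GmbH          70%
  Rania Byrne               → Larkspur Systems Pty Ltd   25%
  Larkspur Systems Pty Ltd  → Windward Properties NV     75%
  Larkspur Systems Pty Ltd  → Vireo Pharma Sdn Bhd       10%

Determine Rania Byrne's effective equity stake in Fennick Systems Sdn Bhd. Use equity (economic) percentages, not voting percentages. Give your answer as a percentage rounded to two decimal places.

Rania reaches Fennick along 2 paths.
Via Sable: 70% × 80% = 56%.
Via Larkspur → Sable: 25% × 8% × 80% = 1.6%.
Total: 56% + 1.6% = 57.6%.
Rounded: 57.60%.

57.60%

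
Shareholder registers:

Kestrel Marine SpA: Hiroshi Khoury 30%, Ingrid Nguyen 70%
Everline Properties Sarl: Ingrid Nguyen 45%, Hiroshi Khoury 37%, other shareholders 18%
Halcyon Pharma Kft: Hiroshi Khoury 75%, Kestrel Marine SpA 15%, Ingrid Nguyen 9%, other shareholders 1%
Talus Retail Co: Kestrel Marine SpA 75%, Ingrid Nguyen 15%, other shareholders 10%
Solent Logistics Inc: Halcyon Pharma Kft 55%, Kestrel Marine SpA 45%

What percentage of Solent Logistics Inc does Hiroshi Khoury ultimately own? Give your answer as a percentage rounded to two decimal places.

57.23%

Hiroshi reaches Solent along 3 paths.
Via Halcyon: 75% × 55% = 41.25%.
Via Kestrel → Halcyon: 30% × 15% × 55% = 2.475%.
Via Kestrel: 30% × 45% = 13.5%.
Total: 41.25% + 2.475% + 13.5% = 57.225%.
Rounded: 57.23%.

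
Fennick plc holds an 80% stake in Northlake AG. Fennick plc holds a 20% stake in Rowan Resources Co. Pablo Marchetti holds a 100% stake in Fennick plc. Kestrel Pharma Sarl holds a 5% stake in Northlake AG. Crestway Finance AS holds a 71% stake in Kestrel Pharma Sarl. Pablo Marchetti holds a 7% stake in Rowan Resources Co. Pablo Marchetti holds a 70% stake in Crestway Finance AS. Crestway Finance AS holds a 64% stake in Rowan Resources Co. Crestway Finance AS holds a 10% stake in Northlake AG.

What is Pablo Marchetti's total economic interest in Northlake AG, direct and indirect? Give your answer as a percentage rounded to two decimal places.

Pablo reaches Northlake along 3 paths.
Via Crestway → Kestrel: 70% × 71% × 5% = 2.485%.
Via Crestway: 70% × 10% = 7%.
Via Fennick: 100% × 80% = 80%.
Total: 2.485% + 7% + 80% = 89.485%.
Rounded: 89.49%.

89.49%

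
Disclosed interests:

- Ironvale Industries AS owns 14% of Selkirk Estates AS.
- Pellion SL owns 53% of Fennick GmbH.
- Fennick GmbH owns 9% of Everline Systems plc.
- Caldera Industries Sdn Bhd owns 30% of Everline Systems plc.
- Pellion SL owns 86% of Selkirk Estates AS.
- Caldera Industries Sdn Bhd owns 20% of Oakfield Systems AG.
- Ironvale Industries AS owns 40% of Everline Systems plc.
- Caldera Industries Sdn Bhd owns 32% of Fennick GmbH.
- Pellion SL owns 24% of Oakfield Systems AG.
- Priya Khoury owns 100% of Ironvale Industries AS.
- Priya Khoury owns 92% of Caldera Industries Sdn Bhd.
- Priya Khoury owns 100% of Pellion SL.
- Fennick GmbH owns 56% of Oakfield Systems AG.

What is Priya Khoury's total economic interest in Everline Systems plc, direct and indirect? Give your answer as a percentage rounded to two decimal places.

Priya reaches Everline along 4 paths.
Via Pellion → Fennick: 100% × 53% × 9% = 4.77%.
Via Caldera → Fennick: 92% × 32% × 9% = 2.6496%.
Via Ironvale: 100% × 40% = 40%.
Via Caldera: 92% × 30% = 27.6%.
Total: 4.77% + 2.6496% + 40% + 27.6% = 75.0196%.
Rounded: 75.02%.

75.02%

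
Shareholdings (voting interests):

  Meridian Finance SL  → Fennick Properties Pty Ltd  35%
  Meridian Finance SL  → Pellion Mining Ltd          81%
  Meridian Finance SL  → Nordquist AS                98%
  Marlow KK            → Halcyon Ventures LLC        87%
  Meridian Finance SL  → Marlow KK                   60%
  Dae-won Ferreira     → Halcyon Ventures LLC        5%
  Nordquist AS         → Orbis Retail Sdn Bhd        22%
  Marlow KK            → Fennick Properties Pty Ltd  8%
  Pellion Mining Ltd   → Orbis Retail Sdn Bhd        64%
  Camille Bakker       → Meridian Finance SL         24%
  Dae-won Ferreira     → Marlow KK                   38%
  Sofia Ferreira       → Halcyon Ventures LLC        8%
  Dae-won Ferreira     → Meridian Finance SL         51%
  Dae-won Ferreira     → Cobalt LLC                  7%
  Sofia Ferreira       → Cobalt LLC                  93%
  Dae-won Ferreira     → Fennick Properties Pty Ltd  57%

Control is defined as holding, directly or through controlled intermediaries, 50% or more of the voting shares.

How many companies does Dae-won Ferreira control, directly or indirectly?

Dae-won holds 51% of Meridian, so Dae-won controls Meridian.
Meridian holds 81% of Pellion, so Dae-won controls Pellion.
Meridian and Dae-won together hold 60% + 38% = 98% of Marlow, so Dae-won controls Marlow.
Meridian and Dae-won and Marlow together hold 35% + 57% + 8% = 100% of Fennick, so Dae-won controls Fennick.
Meridian holds 98% of Nordquist, so Dae-won controls Nordquist.
Marlow and Dae-won together hold 87% + 5% = 92% of Halcyon, so Dae-won controls Halcyon.
Pellion and Nordquist together hold 64% + 22% = 86% of Orbis, so Dae-won controls Orbis.
No other company's threshold is met.
Dae-won controls 7 companies.

7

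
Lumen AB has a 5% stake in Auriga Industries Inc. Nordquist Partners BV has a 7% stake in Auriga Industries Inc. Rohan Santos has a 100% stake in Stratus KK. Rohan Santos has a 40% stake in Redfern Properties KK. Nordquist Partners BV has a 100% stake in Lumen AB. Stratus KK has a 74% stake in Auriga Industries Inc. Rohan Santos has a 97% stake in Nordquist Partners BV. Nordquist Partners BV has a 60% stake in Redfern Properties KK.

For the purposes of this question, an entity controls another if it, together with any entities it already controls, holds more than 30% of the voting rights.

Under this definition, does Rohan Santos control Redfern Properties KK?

Rohan holds 97% of Nordquist, so Rohan controls Nordquist.
Nordquist and Rohan together hold 60% + 40% = 100% of Redfern, so Rohan controls Redfern.

Yes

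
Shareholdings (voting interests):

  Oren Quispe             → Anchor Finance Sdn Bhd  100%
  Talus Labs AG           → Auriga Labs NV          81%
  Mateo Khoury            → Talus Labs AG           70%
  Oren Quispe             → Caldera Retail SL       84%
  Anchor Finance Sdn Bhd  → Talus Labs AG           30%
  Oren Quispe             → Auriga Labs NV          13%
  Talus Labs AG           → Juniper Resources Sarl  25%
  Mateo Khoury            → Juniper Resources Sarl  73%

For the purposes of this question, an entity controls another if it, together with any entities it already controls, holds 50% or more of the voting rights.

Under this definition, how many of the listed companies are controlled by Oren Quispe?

Oren holds 100% of Anchor, so Oren controls Anchor.
Oren holds 84% of Caldera, so Oren controls Caldera.
No other company's threshold is met.
Oren controls 2 companies.

2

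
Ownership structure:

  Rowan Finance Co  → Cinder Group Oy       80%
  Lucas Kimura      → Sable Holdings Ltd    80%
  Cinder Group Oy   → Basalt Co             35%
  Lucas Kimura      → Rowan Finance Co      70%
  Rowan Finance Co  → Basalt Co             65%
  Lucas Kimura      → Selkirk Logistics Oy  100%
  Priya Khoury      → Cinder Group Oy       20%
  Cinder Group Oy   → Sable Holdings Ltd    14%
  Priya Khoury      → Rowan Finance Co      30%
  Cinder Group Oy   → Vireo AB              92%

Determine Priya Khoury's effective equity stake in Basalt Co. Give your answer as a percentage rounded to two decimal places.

Priya reaches Basalt along 3 paths.
Via Cinder: 20% × 35% = 7%.
Via Rowan → Cinder: 30% × 80% × 35% = 8.4%.
Via Rowan: 30% × 65% = 19.5%.
Total: 7% + 8.4% + 19.5% = 34.9%.
Rounded: 34.90%.

34.90%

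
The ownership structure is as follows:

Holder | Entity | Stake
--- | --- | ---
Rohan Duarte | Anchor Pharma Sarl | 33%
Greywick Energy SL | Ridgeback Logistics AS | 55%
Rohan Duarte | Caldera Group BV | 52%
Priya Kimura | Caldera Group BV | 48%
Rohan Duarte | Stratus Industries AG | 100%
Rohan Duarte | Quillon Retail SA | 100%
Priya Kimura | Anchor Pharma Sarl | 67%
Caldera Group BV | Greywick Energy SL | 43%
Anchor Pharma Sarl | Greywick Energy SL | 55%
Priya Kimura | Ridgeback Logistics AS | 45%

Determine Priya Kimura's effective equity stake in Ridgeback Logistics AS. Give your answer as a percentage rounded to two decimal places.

Priya reaches Ridgeback along 3 paths.
Via Anchor → Greywick: 67% × 55% × 55% = 20.2675%.
Via Caldera → Greywick: 48% × 43% × 55% = 11.352%.
Direct stake: 45% = 45%.
Total: 20.2675% + 11.352% + 45% = 76.6195%.
Rounded: 76.62%.

76.62%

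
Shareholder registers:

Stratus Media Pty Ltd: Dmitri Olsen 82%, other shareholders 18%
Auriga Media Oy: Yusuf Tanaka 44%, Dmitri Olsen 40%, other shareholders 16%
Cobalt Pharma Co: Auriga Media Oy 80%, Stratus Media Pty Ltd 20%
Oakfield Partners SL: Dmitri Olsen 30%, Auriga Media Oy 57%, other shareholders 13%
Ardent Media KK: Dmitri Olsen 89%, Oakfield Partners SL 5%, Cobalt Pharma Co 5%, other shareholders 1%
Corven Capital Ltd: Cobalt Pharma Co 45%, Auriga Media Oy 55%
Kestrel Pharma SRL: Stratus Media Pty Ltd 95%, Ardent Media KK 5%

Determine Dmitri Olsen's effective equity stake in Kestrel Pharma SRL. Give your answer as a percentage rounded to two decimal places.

82.60%

Dmitri reaches Kestrel along 6 paths.
Via Stratus: 82% × 95% = 77.9%.
Via Ardent: 89% × 5% = 4.45%.
Via Oakfield → Ardent: 30% × 5% × 5% = 0.075%.
Via Auriga → Oakfield → Ardent: 40% × 57% × 5% × 5% = 0.057%.
Via Auriga → Cobalt → Ardent: 40% × 80% × 5% × 5% = 0.08%.
Via Stratus → Cobalt → Ardent: 82% × 20% × 5% × 5% = 0.041%.
Total: 77.9% + 4.45% + 0.075% + 0.057% + 0.08% + 0.041% = 82.603%.
Rounded: 82.60%.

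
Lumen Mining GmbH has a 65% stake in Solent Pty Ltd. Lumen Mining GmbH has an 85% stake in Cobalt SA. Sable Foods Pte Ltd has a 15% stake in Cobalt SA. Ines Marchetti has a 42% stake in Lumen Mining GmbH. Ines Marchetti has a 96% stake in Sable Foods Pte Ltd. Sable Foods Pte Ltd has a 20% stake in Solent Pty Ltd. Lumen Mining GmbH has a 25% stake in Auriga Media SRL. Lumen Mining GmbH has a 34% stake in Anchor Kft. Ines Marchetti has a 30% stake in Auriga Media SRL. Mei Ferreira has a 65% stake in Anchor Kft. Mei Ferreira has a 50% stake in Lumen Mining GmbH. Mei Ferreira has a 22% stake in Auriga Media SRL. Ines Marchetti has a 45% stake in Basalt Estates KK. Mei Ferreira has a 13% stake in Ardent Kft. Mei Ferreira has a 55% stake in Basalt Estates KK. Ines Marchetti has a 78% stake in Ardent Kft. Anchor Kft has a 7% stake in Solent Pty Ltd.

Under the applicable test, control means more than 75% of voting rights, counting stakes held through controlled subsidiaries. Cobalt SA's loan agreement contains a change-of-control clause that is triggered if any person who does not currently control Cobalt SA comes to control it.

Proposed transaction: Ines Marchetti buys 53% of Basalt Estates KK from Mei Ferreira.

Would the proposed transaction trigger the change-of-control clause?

No

The purchase adds only to Ines's holdings (Mei's stake shrinks), so Ines is the only person who could newly come to control Cobalt.
Ines holds 96% of Sable, so Ines controls Sable.
Ines holds 78% of Ardent, so Ines controls Ardent.
In Cobalt, Ines's side holds only 15%, not > 75%.
So before the transaction, Ines does not control Cobalt.
After the purchase, Ines's direct stake in Basalt rises to 45% + 53% = 98%, and Mei's stake falls to 2%.
Ines holds 98% of Basalt, so Ines controls Basalt.
After the transaction, Ines's side holds 15% of Cobalt, not > 75%, so Ines still does not control Cobalt.
No new person acquires control, so the clause is not triggered.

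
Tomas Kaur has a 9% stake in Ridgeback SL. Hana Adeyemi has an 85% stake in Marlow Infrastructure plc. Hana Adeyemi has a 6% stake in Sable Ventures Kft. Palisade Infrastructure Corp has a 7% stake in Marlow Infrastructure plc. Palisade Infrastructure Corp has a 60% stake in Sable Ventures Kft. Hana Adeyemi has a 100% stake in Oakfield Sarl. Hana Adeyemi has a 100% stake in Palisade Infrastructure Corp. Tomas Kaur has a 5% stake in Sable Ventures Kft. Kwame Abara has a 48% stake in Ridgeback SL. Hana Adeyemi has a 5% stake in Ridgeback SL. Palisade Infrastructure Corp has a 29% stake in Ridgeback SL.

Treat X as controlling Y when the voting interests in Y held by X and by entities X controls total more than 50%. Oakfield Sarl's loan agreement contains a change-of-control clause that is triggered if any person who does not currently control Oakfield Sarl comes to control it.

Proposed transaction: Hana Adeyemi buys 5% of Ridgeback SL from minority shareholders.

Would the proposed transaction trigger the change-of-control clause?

The purchase changes only Hana's holdings, so Hana is the only person who could newly come to control Oakfield.
Hana holds 100% of Oakfield, so Hana controls Oakfield.
So Hana already controls Oakfield before the transaction.
After the purchase, Hana's direct stake in Ridgeback rises to 5% + 5% = 10%.
Hana controlled Oakfield already, so this is not a new person acquiring control; every other person's position is unchanged or reduced.
No new person acquires control, so the clause is not triggered.

No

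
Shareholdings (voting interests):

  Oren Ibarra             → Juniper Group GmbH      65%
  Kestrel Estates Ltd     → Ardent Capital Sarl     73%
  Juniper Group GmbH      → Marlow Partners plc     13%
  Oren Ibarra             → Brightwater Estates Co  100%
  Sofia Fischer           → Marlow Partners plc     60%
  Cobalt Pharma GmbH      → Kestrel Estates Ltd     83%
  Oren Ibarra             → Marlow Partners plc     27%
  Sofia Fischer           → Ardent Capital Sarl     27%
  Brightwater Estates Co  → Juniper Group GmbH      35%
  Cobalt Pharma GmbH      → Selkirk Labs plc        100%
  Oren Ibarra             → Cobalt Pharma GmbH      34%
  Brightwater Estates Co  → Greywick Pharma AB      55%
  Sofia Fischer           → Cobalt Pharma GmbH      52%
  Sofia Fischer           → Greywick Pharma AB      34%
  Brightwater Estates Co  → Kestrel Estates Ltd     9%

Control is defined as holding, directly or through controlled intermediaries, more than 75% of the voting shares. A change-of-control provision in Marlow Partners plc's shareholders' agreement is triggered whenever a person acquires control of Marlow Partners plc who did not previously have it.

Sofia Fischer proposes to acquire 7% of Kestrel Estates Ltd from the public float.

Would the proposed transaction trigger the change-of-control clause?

No

The purchase changes only Sofia's holdings, so Sofia is the only person who could newly come to control Marlow.
Sofia's largest direct stake is 60% in Marlow, which does not meet the threshold, so Sofia controls no company.
In Marlow, Sofia's side holds only 60%, not > 75%.
So before the transaction, Sofia does not control Marlow.
After the purchase, Sofia holds 7% of Kestrel directly.
Sofia's side now holds 7% of Kestrel, not > 75%, so Sofia still does not control Kestrel.
After the transaction, Sofia's side holds 60% of Marlow, not > 75%, so Sofia still does not control Marlow.
No new person acquires control, so the clause is not triggered.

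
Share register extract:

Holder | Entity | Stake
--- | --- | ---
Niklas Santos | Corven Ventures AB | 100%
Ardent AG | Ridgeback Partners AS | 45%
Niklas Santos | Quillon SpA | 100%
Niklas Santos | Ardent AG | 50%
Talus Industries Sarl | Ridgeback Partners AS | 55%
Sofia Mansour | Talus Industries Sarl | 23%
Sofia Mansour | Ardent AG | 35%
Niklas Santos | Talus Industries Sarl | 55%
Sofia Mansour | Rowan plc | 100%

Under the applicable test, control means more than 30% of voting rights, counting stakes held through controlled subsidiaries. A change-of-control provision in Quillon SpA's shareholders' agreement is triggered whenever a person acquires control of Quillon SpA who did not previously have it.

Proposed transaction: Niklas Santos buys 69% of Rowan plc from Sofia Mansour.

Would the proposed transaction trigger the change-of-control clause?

The purchase adds only to Niklas's holdings (Sofia's stake shrinks), so Niklas is the only person who could newly come to control Quillon.
Niklas holds 100% of Quillon, so Niklas controls Quillon.
So Niklas already controls Quillon before the transaction.
After the purchase, Niklas holds 69% of Rowan directly, and Sofia's stake falls to 31%.
Niklas controlled Quillon already, so this is not a new person acquiring control; every other person's position is unchanged or reduced.
No new person acquires control, so the clause is not triggered.

No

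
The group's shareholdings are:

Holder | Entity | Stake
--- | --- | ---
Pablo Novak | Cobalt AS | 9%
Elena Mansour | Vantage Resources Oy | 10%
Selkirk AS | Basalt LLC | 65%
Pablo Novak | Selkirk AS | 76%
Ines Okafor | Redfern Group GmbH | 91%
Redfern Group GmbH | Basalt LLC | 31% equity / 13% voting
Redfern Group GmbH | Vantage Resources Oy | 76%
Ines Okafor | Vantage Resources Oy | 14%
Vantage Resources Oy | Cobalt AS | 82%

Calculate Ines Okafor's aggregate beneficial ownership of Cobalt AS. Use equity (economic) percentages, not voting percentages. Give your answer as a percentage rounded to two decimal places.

68.19%

Ines reaches Cobalt along 2 paths.
Via Vantage: 14% × 82% = 11.48%.
Via Redfern → Vantage: 91% × 76% × 82% = 56.7112%.
Total: 11.48% + 56.7112% = 68.1912%.
Rounded: 68.19%.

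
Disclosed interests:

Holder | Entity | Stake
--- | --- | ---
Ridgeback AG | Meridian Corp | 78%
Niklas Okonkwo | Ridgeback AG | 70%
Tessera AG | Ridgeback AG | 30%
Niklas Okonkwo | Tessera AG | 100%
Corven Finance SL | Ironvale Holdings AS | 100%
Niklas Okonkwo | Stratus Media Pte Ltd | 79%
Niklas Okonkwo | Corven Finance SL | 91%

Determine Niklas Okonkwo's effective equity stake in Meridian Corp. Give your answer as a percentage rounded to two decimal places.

78.00%

Niklas reaches Meridian along 2 paths.
Via Ridgeback: 70% × 78% = 54.6%.
Via Tessera → Ridgeback: 100% × 30% × 78% = 23.4%.
Total: 54.6% + 23.4% = 78%.
Rounded: 78.00%.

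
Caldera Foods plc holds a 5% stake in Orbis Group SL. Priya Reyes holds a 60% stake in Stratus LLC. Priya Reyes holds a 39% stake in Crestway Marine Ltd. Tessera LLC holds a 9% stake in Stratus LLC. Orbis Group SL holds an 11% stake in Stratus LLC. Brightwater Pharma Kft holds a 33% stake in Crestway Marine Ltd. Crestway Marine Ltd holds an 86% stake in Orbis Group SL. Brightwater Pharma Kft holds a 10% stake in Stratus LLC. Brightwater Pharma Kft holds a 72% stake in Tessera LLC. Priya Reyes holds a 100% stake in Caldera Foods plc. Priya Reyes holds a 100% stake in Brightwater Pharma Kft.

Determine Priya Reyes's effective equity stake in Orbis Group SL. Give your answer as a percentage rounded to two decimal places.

66.92%

Priya reaches Orbis along 3 paths.
Via Caldera: 100% × 5% = 5%.
Via Crestway: 39% × 86% = 33.54%.
Via Brightwater → Crestway: 100% × 33% × 86% = 28.38%.
Total: 5% + 33.54% + 28.38% = 66.92%.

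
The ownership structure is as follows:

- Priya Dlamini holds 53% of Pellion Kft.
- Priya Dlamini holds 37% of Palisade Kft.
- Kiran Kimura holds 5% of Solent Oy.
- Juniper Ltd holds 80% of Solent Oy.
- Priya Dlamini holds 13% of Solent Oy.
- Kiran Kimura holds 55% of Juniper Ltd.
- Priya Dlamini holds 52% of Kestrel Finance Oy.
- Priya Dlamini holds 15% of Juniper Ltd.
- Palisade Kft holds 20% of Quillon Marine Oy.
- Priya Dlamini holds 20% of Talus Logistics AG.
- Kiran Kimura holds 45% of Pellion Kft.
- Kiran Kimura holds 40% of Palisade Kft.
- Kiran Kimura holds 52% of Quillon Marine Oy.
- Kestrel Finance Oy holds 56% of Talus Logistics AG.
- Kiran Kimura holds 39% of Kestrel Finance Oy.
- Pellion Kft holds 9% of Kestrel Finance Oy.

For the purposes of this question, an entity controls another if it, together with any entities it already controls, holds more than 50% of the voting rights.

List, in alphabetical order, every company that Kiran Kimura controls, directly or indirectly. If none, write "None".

Juniper Ltd, Quillon Marine Oy, Solent Oy

Kiran holds 55% of Juniper, so Kiran controls Juniper.
Kiran holds 52% of Quillon, so Kiran controls Quillon.
Juniper and Kiran together hold 80% + 5% = 85% of Solent, so Kiran controls Solent.
No other company's threshold is met.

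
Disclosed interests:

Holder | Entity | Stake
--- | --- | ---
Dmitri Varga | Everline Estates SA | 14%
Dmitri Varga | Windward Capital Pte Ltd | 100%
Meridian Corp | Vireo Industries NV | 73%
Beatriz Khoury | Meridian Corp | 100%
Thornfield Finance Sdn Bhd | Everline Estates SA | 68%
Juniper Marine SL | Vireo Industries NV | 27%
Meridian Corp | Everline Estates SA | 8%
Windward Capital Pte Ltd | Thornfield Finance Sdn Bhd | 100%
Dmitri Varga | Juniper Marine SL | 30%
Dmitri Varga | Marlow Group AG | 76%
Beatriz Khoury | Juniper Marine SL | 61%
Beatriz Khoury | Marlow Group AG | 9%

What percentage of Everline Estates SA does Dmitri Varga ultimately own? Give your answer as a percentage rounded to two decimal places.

Dmitri reaches Everline along 2 paths.
Via Windward → Thornfield: 100% × 100% × 68% = 68%.
Direct stake: 14% = 14%.
Total: 68% + 14% = 82%.
Rounded: 82.00%.

82.00%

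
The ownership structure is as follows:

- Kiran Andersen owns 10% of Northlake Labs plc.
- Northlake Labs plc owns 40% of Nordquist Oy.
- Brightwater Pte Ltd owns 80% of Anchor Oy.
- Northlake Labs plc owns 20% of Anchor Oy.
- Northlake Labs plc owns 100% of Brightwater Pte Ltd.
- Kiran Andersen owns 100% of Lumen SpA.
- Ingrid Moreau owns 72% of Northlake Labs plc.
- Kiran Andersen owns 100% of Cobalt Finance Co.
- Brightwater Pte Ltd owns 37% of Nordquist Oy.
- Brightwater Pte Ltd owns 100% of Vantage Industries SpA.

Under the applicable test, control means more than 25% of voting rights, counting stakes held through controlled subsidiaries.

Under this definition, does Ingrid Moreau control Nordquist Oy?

Yes

Ingrid holds 72% of Northlake, so Ingrid controls Northlake.
Northlake holds 100% of Brightwater, so Ingrid controls Brightwater.
Northlake and Brightwater together hold 40% + 37% = 77% of Nordquist, so Ingrid controls Nordquist.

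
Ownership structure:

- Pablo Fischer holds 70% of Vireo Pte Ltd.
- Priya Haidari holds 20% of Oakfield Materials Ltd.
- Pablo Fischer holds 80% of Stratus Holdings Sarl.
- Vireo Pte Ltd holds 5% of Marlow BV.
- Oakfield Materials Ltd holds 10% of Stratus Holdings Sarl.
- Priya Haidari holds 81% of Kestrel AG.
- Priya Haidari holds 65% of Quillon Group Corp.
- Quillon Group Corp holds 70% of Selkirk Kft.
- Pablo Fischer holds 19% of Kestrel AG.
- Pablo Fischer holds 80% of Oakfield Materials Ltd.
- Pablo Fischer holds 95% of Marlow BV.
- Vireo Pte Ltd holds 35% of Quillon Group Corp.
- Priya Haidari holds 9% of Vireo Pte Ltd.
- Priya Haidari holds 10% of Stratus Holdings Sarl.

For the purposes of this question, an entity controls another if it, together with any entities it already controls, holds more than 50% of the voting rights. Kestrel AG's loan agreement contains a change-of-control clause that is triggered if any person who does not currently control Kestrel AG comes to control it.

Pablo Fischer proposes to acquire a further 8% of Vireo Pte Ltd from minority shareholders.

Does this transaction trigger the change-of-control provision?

The purchase changes only Pablo's holdings, so Pablo is the only person who could newly come to control Kestrel.
Pablo holds 70% of Vireo, so Pablo controls Vireo.
Pablo holds 80% of Oakfield, so Pablo controls Oakfield.
Pablo and Vireo together hold 95% + 5% = 100% of Marlow, so Pablo controls Marlow.
Oakfield and Pablo together hold 10% + 80% = 90% of Stratus, so Pablo controls Stratus.
In Kestrel, Pablo's side holds only 19%, not > 50%.
So before the transaction, Pablo does not control Kestrel.
After the purchase, Pablo's direct stake in Vireo rises to 70% + 8% = 78%.
Pablo holds 78% of Vireo, so Pablo controls Vireo.
After the transaction, Pablo's side holds 19% of Kestrel, not > 50%, so Pablo still does not control Kestrel.
No new person acquires control, so the clause is not triggered.

No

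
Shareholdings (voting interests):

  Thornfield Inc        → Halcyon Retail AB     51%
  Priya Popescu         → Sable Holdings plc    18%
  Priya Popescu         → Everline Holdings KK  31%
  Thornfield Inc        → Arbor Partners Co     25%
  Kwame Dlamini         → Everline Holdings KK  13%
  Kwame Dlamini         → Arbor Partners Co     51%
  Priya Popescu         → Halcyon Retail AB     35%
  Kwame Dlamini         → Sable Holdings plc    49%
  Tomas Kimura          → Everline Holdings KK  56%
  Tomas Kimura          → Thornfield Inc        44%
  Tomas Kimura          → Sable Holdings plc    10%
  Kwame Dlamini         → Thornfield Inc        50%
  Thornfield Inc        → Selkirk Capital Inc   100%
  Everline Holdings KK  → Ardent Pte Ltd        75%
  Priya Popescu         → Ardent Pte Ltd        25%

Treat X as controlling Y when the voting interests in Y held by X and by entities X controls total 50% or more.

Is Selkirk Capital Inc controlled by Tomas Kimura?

No

Tomas holds 56% of Everline, so Tomas controls Everline.
Everline holds 75% of Ardent, so Tomas controls Ardent.
Neither Tomas nor any entity Tomas controls holds any voting interest in Selkirk.
So Tomas does not control Selkirk.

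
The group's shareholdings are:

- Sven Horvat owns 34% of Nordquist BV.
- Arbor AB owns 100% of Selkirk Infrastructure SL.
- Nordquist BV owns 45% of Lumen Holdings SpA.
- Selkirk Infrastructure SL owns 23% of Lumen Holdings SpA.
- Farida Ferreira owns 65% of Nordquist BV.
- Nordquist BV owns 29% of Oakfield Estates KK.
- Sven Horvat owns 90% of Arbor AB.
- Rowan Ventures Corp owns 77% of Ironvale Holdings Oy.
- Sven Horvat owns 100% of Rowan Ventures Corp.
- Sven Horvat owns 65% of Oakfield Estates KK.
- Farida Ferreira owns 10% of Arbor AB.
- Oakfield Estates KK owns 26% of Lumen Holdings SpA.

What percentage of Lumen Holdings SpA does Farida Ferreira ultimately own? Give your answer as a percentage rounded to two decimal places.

36.45%

Farida reaches Lumen along 3 paths.
Via Arbor → Selkirk: 10% × 100% × 23% = 2.3%.
Via Nordquist: 65% × 45% = 29.25%.
Via Nordquist → Oakfield: 65% × 29% × 26% = 4.901%.
Total: 2.3% + 29.25% + 4.901% = 36.451%.
Rounded: 36.45%.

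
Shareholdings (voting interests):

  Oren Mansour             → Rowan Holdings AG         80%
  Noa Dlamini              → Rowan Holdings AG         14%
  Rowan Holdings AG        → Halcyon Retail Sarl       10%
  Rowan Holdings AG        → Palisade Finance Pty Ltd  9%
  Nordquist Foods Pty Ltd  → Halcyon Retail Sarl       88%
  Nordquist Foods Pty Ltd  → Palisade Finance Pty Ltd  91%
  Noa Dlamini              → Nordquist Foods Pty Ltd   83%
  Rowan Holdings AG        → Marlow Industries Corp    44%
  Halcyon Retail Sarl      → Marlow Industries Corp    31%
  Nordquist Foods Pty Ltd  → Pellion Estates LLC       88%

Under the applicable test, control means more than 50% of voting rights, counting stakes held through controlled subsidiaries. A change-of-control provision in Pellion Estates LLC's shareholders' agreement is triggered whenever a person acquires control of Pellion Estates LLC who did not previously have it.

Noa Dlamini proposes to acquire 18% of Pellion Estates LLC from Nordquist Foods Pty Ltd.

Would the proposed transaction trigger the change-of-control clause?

The purchase adds only to Noa's holdings (Nordquist's stake shrinks), so Noa is the only person who could newly come to control Pellion.
Noa holds 83% of Nordquist, so Noa controls Nordquist.
Nordquist holds 88% of Pellion, so Noa controls Pellion.
So Noa already controls Pellion before the transaction.
After the purchase, Noa holds 18% of Pellion directly, and Nordquist's stake falls to 70%.
Noa controlled Pellion already, so this is not a new person acquiring control; every other person's position is unchanged or reduced.
No new person acquires control, so the clause is not triggered.

No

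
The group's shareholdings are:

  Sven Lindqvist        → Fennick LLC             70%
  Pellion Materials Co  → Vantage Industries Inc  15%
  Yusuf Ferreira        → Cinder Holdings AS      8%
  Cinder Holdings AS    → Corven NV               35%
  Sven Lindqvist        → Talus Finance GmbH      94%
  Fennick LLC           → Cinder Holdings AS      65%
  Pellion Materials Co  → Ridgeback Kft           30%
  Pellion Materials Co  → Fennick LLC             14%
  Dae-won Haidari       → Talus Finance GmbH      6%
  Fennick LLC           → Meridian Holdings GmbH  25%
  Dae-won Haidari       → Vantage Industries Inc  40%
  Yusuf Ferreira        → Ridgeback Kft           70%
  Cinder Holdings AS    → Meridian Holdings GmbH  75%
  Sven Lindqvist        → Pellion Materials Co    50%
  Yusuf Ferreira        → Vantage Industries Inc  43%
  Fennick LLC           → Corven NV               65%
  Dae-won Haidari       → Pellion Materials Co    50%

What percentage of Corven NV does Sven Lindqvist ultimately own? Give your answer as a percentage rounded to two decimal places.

Sven reaches Corven along 4 paths.
Via Pellion → Fennick → Cinder: 50% × 14% × 65% × 35% = 1.5925%.
Via Fennick → Cinder: 70% × 65% × 35% = 15.925%.
Via Pellion → Fennick: 50% × 14% × 65% = 4.55%.
Via Fennick: 70% × 65% = 45.5%.
Total: 1.5925% + 15.925% + 4.55% + 45.5% = 67.5675%.
Rounded: 67.57%.

67.57%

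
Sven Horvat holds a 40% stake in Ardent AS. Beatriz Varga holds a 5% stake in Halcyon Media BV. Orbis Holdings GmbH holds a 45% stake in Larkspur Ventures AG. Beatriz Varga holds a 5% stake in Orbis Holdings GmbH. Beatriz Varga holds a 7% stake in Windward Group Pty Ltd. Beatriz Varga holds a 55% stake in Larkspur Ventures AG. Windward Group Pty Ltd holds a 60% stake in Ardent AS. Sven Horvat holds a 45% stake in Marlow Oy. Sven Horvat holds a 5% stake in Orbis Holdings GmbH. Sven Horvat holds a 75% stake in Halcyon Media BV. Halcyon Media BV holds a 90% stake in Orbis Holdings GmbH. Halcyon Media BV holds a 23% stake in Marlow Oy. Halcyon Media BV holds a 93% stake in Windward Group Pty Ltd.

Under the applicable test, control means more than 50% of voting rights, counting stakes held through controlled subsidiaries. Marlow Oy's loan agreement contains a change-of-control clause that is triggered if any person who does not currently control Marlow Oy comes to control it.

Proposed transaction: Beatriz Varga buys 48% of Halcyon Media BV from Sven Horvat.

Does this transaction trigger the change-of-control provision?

The purchase adds only to Beatriz's holdings (Sven's stake shrinks), so Beatriz is the only person who could newly come to control Marlow.
Beatriz holds 55% of Larkspur, so Beatriz controls Larkspur.
Neither Beatriz nor any entity Beatriz controls holds any voting interest in Marlow.
So before the transaction, Beatriz does not control Marlow.
After the purchase, Beatriz's direct stake in Halcyon rises to 5% + 48% = 53%, and Sven's stake falls to 27%.
Beatriz holds 53% of Halcyon, so Beatriz controls Halcyon.
Beatriz and Halcyon together hold 7% + 93% = 100% of Windward, so Beatriz controls Windward.
Beatriz and Halcyon together hold 5% + 90% = 95% of Orbis, so Beatriz controls Orbis.
Beatriz and Orbis together hold 55% + 45% = 100% of Larkspur, so Beatriz controls Larkspur.
Windward holds 60% of Ardent, so Beatriz controls Ardent.
After the transaction, Beatriz's side holds 23% of Marlow, not > 50%, so Beatriz still does not control Marlow.
No new person acquires control, so the clause is not triggered.

No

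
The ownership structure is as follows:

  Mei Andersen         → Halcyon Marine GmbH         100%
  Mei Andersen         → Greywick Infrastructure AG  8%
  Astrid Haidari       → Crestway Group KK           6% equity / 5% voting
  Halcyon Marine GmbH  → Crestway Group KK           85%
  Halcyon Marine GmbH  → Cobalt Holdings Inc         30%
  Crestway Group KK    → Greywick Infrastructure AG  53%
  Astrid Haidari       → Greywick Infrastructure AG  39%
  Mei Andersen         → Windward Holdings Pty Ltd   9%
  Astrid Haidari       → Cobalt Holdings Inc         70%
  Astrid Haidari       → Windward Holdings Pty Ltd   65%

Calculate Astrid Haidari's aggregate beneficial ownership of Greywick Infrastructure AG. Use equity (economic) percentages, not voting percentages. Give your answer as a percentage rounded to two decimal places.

Astrid reaches Greywick along 2 paths.
Via Crestway: 6% × 53% = 3.18%.
Direct stake: 39% = 39%.
Total: 3.18% + 39% = 42.18%.

42.18%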